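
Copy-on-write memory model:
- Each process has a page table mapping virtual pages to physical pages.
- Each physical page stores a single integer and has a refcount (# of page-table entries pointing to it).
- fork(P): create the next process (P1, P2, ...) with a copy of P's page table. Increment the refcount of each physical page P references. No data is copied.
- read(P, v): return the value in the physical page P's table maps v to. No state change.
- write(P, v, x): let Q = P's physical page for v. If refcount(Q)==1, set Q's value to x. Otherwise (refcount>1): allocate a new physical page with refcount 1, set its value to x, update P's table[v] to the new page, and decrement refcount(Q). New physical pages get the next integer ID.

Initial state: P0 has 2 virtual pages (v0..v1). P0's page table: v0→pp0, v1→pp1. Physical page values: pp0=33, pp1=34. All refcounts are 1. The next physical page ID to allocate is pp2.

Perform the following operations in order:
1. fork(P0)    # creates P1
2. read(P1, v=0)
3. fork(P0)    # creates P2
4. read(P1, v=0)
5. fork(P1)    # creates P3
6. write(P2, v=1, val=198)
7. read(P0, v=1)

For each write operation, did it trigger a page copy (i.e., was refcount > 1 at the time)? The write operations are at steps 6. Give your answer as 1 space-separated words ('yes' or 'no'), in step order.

Op 1: fork(P0) -> P1. 2 ppages; refcounts: pp0:2 pp1:2
Op 2: read(P1, v0) -> 33. No state change.
Op 3: fork(P0) -> P2. 2 ppages; refcounts: pp0:3 pp1:3
Op 4: read(P1, v0) -> 33. No state change.
Op 5: fork(P1) -> P3. 2 ppages; refcounts: pp0:4 pp1:4
Op 6: write(P2, v1, 198). refcount(pp1)=4>1 -> COPY to pp2. 3 ppages; refcounts: pp0:4 pp1:3 pp2:1
Op 7: read(P0, v1) -> 34. No state change.

yes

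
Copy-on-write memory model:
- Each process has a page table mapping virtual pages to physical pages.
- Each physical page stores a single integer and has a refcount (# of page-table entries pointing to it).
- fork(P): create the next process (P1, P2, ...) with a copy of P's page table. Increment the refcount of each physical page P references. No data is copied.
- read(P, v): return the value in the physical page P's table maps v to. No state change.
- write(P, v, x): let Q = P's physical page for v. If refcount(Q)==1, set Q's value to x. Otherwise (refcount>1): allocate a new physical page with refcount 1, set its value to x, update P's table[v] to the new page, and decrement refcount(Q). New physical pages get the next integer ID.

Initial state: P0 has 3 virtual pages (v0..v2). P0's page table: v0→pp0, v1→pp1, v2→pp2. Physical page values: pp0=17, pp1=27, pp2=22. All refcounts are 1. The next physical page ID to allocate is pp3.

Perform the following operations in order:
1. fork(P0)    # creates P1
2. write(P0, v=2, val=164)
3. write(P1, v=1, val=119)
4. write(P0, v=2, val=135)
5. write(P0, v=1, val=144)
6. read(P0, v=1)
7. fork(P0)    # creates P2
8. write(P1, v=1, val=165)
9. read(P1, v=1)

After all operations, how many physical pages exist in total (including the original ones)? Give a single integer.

Answer: 5

Derivation:
Op 1: fork(P0) -> P1. 3 ppages; refcounts: pp0:2 pp1:2 pp2:2
Op 2: write(P0, v2, 164). refcount(pp2)=2>1 -> COPY to pp3. 4 ppages; refcounts: pp0:2 pp1:2 pp2:1 pp3:1
Op 3: write(P1, v1, 119). refcount(pp1)=2>1 -> COPY to pp4. 5 ppages; refcounts: pp0:2 pp1:1 pp2:1 pp3:1 pp4:1
Op 4: write(P0, v2, 135). refcount(pp3)=1 -> write in place. 5 ppages; refcounts: pp0:2 pp1:1 pp2:1 pp3:1 pp4:1
Op 5: write(P0, v1, 144). refcount(pp1)=1 -> write in place. 5 ppages; refcounts: pp0:2 pp1:1 pp2:1 pp3:1 pp4:1
Op 6: read(P0, v1) -> 144. No state change.
Op 7: fork(P0) -> P2. 5 ppages; refcounts: pp0:3 pp1:2 pp2:1 pp3:2 pp4:1
Op 8: write(P1, v1, 165). refcount(pp4)=1 -> write in place. 5 ppages; refcounts: pp0:3 pp1:2 pp2:1 pp3:2 pp4:1
Op 9: read(P1, v1) -> 165. No state change.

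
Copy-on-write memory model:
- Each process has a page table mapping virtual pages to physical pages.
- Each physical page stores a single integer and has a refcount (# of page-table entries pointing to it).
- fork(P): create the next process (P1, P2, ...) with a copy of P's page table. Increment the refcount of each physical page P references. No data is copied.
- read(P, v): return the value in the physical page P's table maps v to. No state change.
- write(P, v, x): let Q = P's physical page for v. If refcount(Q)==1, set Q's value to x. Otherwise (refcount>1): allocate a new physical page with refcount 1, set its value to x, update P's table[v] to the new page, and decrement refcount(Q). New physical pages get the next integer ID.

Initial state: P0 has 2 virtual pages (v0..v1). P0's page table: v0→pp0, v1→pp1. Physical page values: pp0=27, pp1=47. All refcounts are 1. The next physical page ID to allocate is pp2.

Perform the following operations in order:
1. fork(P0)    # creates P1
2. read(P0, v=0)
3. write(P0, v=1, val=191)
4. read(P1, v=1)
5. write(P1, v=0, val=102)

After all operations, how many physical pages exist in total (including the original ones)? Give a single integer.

Op 1: fork(P0) -> P1. 2 ppages; refcounts: pp0:2 pp1:2
Op 2: read(P0, v0) -> 27. No state change.
Op 3: write(P0, v1, 191). refcount(pp1)=2>1 -> COPY to pp2. 3 ppages; refcounts: pp0:2 pp1:1 pp2:1
Op 4: read(P1, v1) -> 47. No state change.
Op 5: write(P1, v0, 102). refcount(pp0)=2>1 -> COPY to pp3. 4 ppages; refcounts: pp0:1 pp1:1 pp2:1 pp3:1

Answer: 4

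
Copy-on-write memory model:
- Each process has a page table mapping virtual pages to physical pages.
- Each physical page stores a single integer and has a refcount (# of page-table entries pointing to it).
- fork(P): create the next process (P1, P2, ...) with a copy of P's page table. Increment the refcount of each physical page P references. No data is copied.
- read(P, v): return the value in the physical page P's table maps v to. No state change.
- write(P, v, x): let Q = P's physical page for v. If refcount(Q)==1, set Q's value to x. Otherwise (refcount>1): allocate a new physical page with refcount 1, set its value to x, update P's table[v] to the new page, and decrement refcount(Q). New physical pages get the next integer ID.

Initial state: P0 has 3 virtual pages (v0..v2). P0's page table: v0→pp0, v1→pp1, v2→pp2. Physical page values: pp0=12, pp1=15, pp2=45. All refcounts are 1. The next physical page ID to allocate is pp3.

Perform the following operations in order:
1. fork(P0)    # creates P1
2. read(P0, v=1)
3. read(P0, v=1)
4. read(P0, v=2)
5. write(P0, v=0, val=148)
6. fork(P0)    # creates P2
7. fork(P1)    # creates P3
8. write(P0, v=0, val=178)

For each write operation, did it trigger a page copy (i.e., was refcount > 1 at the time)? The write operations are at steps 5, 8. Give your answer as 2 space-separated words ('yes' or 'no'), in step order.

Op 1: fork(P0) -> P1. 3 ppages; refcounts: pp0:2 pp1:2 pp2:2
Op 2: read(P0, v1) -> 15. No state change.
Op 3: read(P0, v1) -> 15. No state change.
Op 4: read(P0, v2) -> 45. No state change.
Op 5: write(P0, v0, 148). refcount(pp0)=2>1 -> COPY to pp3. 4 ppages; refcounts: pp0:1 pp1:2 pp2:2 pp3:1
Op 6: fork(P0) -> P2. 4 ppages; refcounts: pp0:1 pp1:3 pp2:3 pp3:2
Op 7: fork(P1) -> P3. 4 ppages; refcounts: pp0:2 pp1:4 pp2:4 pp3:2
Op 8: write(P0, v0, 178). refcount(pp3)=2>1 -> COPY to pp4. 5 ppages; refcounts: pp0:2 pp1:4 pp2:4 pp3:1 pp4:1

yes yes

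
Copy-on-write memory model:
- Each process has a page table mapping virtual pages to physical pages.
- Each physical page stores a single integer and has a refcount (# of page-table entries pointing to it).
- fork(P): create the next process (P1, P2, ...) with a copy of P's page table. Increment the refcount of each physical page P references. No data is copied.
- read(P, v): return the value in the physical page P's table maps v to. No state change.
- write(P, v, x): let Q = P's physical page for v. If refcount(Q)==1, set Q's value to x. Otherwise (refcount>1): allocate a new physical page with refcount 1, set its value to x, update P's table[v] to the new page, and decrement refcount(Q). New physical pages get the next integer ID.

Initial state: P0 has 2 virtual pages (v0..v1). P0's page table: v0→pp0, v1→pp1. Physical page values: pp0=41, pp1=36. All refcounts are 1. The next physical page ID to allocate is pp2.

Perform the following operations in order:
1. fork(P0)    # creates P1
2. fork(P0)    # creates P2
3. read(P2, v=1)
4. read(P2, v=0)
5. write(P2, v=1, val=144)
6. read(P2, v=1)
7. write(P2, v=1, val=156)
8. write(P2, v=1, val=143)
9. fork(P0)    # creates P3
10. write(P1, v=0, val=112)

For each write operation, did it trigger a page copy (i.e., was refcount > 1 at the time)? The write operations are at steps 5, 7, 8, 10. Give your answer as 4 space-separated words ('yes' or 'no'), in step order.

Op 1: fork(P0) -> P1. 2 ppages; refcounts: pp0:2 pp1:2
Op 2: fork(P0) -> P2. 2 ppages; refcounts: pp0:3 pp1:3
Op 3: read(P2, v1) -> 36. No state change.
Op 4: read(P2, v0) -> 41. No state change.
Op 5: write(P2, v1, 144). refcount(pp1)=3>1 -> COPY to pp2. 3 ppages; refcounts: pp0:3 pp1:2 pp2:1
Op 6: read(P2, v1) -> 144. No state change.
Op 7: write(P2, v1, 156). refcount(pp2)=1 -> write in place. 3 ppages; refcounts: pp0:3 pp1:2 pp2:1
Op 8: write(P2, v1, 143). refcount(pp2)=1 -> write in place. 3 ppages; refcounts: pp0:3 pp1:2 pp2:1
Op 9: fork(P0) -> P3. 3 ppages; refcounts: pp0:4 pp1:3 pp2:1
Op 10: write(P1, v0, 112). refcount(pp0)=4>1 -> COPY to pp3. 4 ppages; refcounts: pp0:3 pp1:3 pp2:1 pp3:1

yes no no yes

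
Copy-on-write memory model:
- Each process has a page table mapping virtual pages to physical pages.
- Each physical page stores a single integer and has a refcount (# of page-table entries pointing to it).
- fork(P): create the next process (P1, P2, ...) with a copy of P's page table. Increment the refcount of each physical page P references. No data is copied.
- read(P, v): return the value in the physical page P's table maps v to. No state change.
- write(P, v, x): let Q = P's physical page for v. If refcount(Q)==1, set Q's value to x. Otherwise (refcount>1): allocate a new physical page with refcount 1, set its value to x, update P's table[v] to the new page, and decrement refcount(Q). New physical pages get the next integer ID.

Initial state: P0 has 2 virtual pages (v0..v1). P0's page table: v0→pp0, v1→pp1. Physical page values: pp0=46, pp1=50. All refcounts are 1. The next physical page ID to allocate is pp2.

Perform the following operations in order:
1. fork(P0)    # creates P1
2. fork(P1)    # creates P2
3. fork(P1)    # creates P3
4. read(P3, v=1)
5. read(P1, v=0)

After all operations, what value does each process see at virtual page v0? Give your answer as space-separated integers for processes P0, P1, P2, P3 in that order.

Op 1: fork(P0) -> P1. 2 ppages; refcounts: pp0:2 pp1:2
Op 2: fork(P1) -> P2. 2 ppages; refcounts: pp0:3 pp1:3
Op 3: fork(P1) -> P3. 2 ppages; refcounts: pp0:4 pp1:4
Op 4: read(P3, v1) -> 50. No state change.
Op 5: read(P1, v0) -> 46. No state change.
P0: v0 -> pp0 = 46
P1: v0 -> pp0 = 46
P2: v0 -> pp0 = 46
P3: v0 -> pp0 = 46

Answer: 46 46 46 46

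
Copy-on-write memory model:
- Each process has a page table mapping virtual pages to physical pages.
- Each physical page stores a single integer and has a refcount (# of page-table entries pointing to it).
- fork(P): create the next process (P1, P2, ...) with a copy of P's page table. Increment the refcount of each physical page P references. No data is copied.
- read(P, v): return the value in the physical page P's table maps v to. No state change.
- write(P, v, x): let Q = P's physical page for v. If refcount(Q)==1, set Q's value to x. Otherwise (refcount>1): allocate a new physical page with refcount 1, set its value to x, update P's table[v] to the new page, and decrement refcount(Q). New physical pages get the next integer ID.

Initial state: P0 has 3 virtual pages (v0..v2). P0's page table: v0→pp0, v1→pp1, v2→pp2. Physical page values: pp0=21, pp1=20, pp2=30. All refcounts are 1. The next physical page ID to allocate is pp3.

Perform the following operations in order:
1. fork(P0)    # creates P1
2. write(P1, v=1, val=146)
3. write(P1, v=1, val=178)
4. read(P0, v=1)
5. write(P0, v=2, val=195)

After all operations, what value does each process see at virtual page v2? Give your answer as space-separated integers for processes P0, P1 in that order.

Answer: 195 30

Derivation:
Op 1: fork(P0) -> P1. 3 ppages; refcounts: pp0:2 pp1:2 pp2:2
Op 2: write(P1, v1, 146). refcount(pp1)=2>1 -> COPY to pp3. 4 ppages; refcounts: pp0:2 pp1:1 pp2:2 pp3:1
Op 3: write(P1, v1, 178). refcount(pp3)=1 -> write in place. 4 ppages; refcounts: pp0:2 pp1:1 pp2:2 pp3:1
Op 4: read(P0, v1) -> 20. No state change.
Op 5: write(P0, v2, 195). refcount(pp2)=2>1 -> COPY to pp4. 5 ppages; refcounts: pp0:2 pp1:1 pp2:1 pp3:1 pp4:1
P0: v2 -> pp4 = 195
P1: v2 -> pp2 = 30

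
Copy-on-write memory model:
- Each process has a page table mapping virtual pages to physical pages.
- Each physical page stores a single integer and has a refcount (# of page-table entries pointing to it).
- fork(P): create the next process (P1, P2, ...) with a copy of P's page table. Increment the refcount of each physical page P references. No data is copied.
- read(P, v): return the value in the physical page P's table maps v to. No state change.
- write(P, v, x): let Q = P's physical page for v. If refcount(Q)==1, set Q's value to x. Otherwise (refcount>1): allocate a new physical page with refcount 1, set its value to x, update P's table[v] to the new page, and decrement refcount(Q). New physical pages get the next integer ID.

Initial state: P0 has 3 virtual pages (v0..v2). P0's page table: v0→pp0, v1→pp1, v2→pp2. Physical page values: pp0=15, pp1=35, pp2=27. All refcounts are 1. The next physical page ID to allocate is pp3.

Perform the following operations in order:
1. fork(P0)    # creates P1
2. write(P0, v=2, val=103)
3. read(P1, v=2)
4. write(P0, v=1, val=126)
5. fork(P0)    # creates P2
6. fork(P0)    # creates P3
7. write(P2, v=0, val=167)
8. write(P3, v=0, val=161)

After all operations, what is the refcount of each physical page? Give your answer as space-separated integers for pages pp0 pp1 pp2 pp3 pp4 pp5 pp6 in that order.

Answer: 2 1 1 3 3 1 1

Derivation:
Op 1: fork(P0) -> P1. 3 ppages; refcounts: pp0:2 pp1:2 pp2:2
Op 2: write(P0, v2, 103). refcount(pp2)=2>1 -> COPY to pp3. 4 ppages; refcounts: pp0:2 pp1:2 pp2:1 pp3:1
Op 3: read(P1, v2) -> 27. No state change.
Op 4: write(P0, v1, 126). refcount(pp1)=2>1 -> COPY to pp4. 5 ppages; refcounts: pp0:2 pp1:1 pp2:1 pp3:1 pp4:1
Op 5: fork(P0) -> P2. 5 ppages; refcounts: pp0:3 pp1:1 pp2:1 pp3:2 pp4:2
Op 6: fork(P0) -> P3. 5 ppages; refcounts: pp0:4 pp1:1 pp2:1 pp3:3 pp4:3
Op 7: write(P2, v0, 167). refcount(pp0)=4>1 -> COPY to pp5. 6 ppages; refcounts: pp0:3 pp1:1 pp2:1 pp3:3 pp4:3 pp5:1
Op 8: write(P3, v0, 161). refcount(pp0)=3>1 -> COPY to pp6. 7 ppages; refcounts: pp0:2 pp1:1 pp2:1 pp3:3 pp4:3 pp5:1 pp6:1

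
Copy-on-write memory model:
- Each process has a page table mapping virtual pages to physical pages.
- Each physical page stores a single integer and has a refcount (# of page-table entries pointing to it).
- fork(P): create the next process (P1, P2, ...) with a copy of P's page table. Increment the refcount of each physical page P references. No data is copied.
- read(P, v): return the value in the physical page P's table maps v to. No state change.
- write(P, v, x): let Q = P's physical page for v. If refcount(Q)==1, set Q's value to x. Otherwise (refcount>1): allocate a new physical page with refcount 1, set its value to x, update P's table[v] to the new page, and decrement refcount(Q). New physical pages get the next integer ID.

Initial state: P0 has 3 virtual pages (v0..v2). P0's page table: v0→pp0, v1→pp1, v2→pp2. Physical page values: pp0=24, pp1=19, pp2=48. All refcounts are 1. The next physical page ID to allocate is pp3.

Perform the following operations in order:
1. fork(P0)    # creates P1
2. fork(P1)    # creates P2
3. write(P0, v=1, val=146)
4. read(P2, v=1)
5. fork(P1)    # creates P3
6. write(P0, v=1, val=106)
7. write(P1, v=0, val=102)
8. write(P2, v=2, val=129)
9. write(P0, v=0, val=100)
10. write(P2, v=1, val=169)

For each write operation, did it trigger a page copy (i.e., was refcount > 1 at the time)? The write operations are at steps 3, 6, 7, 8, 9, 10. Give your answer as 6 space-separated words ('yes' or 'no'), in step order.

Op 1: fork(P0) -> P1. 3 ppages; refcounts: pp0:2 pp1:2 pp2:2
Op 2: fork(P1) -> P2. 3 ppages; refcounts: pp0:3 pp1:3 pp2:3
Op 3: write(P0, v1, 146). refcount(pp1)=3>1 -> COPY to pp3. 4 ppages; refcounts: pp0:3 pp1:2 pp2:3 pp3:1
Op 4: read(P2, v1) -> 19. No state change.
Op 5: fork(P1) -> P3. 4 ppages; refcounts: pp0:4 pp1:3 pp2:4 pp3:1
Op 6: write(P0, v1, 106). refcount(pp3)=1 -> write in place. 4 ppages; refcounts: pp0:4 pp1:3 pp2:4 pp3:1
Op 7: write(P1, v0, 102). refcount(pp0)=4>1 -> COPY to pp4. 5 ppages; refcounts: pp0:3 pp1:3 pp2:4 pp3:1 pp4:1
Op 8: write(P2, v2, 129). refcount(pp2)=4>1 -> COPY to pp5. 6 ppages; refcounts: pp0:3 pp1:3 pp2:3 pp3:1 pp4:1 pp5:1
Op 9: write(P0, v0, 100). refcount(pp0)=3>1 -> COPY to pp6. 7 ppages; refcounts: pp0:2 pp1:3 pp2:3 pp3:1 pp4:1 pp5:1 pp6:1
Op 10: write(P2, v1, 169). refcount(pp1)=3>1 -> COPY to pp7. 8 ppages; refcounts: pp0:2 pp1:2 pp2:3 pp3:1 pp4:1 pp5:1 pp6:1 pp7:1

yes no yes yes yes yes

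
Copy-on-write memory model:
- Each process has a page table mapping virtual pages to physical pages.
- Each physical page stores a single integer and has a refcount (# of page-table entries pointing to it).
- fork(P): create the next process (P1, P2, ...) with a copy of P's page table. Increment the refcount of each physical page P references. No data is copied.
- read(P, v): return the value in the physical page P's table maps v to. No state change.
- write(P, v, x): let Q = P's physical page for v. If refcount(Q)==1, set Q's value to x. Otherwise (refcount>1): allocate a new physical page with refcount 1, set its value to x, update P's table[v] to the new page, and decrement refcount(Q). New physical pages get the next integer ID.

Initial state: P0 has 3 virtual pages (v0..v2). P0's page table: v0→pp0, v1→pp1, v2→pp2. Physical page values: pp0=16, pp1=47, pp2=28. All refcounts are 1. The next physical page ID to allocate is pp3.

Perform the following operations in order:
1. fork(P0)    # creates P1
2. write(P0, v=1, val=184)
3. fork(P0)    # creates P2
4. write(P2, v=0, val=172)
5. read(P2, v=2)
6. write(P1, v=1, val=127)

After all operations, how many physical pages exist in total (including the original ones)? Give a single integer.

Op 1: fork(P0) -> P1. 3 ppages; refcounts: pp0:2 pp1:2 pp2:2
Op 2: write(P0, v1, 184). refcount(pp1)=2>1 -> COPY to pp3. 4 ppages; refcounts: pp0:2 pp1:1 pp2:2 pp3:1
Op 3: fork(P0) -> P2. 4 ppages; refcounts: pp0:3 pp1:1 pp2:3 pp3:2
Op 4: write(P2, v0, 172). refcount(pp0)=3>1 -> COPY to pp4. 5 ppages; refcounts: pp0:2 pp1:1 pp2:3 pp3:2 pp4:1
Op 5: read(P2, v2) -> 28. No state change.
Op 6: write(P1, v1, 127). refcount(pp1)=1 -> write in place. 5 ppages; refcounts: pp0:2 pp1:1 pp2:3 pp3:2 pp4:1

Answer: 5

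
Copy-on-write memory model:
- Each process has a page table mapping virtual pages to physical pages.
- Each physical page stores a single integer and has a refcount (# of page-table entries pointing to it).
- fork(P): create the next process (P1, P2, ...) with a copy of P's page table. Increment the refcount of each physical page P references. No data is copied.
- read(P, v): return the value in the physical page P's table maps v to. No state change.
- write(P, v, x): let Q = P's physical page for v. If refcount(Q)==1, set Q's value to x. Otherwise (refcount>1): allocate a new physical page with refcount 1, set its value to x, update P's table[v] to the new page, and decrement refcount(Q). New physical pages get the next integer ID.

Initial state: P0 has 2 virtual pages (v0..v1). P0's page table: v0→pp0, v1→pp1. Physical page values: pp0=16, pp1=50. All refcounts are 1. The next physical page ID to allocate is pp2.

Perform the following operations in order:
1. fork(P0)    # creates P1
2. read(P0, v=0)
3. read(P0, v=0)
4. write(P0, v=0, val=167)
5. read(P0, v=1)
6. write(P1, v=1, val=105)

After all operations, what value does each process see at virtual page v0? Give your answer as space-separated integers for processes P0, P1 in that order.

Answer: 167 16

Derivation:
Op 1: fork(P0) -> P1. 2 ppages; refcounts: pp0:2 pp1:2
Op 2: read(P0, v0) -> 16. No state change.
Op 3: read(P0, v0) -> 16. No state change.
Op 4: write(P0, v0, 167). refcount(pp0)=2>1 -> COPY to pp2. 3 ppages; refcounts: pp0:1 pp1:2 pp2:1
Op 5: read(P0, v1) -> 50. No state change.
Op 6: write(P1, v1, 105). refcount(pp1)=2>1 -> COPY to pp3. 4 ppages; refcounts: pp0:1 pp1:1 pp2:1 pp3:1
P0: v0 -> pp2 = 167
P1: v0 -> pp0 = 16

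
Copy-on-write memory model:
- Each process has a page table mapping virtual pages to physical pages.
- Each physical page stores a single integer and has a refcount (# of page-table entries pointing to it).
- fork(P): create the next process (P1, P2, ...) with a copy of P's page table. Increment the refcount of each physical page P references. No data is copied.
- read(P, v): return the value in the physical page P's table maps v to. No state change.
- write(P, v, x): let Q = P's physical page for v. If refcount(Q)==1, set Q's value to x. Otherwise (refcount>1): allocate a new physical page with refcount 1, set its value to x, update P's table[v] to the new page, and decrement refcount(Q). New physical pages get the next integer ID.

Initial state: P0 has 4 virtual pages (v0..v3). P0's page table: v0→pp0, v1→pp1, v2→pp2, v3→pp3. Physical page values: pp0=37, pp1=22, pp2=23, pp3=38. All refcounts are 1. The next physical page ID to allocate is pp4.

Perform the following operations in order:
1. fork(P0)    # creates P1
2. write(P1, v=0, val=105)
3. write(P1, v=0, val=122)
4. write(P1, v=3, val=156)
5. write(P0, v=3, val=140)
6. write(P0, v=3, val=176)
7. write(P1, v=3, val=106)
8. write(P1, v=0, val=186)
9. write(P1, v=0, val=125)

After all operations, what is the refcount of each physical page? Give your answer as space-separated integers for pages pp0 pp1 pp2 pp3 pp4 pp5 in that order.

Answer: 1 2 2 1 1 1

Derivation:
Op 1: fork(P0) -> P1. 4 ppages; refcounts: pp0:2 pp1:2 pp2:2 pp3:2
Op 2: write(P1, v0, 105). refcount(pp0)=2>1 -> COPY to pp4. 5 ppages; refcounts: pp0:1 pp1:2 pp2:2 pp3:2 pp4:1
Op 3: write(P1, v0, 122). refcount(pp4)=1 -> write in place. 5 ppages; refcounts: pp0:1 pp1:2 pp2:2 pp3:2 pp4:1
Op 4: write(P1, v3, 156). refcount(pp3)=2>1 -> COPY to pp5. 6 ppages; refcounts: pp0:1 pp1:2 pp2:2 pp3:1 pp4:1 pp5:1
Op 5: write(P0, v3, 140). refcount(pp3)=1 -> write in place. 6 ppages; refcounts: pp0:1 pp1:2 pp2:2 pp3:1 pp4:1 pp5:1
Op 6: write(P0, v3, 176). refcount(pp3)=1 -> write in place. 6 ppages; refcounts: pp0:1 pp1:2 pp2:2 pp3:1 pp4:1 pp5:1
Op 7: write(P1, v3, 106). refcount(pp5)=1 -> write in place. 6 ppages; refcounts: pp0:1 pp1:2 pp2:2 pp3:1 pp4:1 pp5:1
Op 8: write(P1, v0, 186). refcount(pp4)=1 -> write in place. 6 ppages; refcounts: pp0:1 pp1:2 pp2:2 pp3:1 pp4:1 pp5:1
Op 9: write(P1, v0, 125). refcount(pp4)=1 -> write in place. 6 ppages; refcounts: pp0:1 pp1:2 pp2:2 pp3:1 pp4:1 pp5:1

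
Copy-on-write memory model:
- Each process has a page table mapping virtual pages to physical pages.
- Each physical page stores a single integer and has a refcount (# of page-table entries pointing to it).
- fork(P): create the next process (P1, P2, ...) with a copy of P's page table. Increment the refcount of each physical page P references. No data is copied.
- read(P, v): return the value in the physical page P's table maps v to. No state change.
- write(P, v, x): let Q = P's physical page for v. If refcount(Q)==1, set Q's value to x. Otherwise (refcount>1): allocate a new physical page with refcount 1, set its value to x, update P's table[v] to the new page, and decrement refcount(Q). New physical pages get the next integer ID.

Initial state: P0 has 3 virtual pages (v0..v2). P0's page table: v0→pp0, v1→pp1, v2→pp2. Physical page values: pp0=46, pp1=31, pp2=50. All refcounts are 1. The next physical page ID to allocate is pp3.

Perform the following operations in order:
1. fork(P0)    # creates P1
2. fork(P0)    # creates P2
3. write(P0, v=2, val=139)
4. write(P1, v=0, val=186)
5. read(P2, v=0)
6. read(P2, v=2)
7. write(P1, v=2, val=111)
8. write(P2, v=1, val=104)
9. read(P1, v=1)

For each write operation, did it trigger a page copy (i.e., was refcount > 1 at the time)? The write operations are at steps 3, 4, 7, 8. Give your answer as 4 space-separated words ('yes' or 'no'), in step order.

Op 1: fork(P0) -> P1. 3 ppages; refcounts: pp0:2 pp1:2 pp2:2
Op 2: fork(P0) -> P2. 3 ppages; refcounts: pp0:3 pp1:3 pp2:3
Op 3: write(P0, v2, 139). refcount(pp2)=3>1 -> COPY to pp3. 4 ppages; refcounts: pp0:3 pp1:3 pp2:2 pp3:1
Op 4: write(P1, v0, 186). refcount(pp0)=3>1 -> COPY to pp4. 5 ppages; refcounts: pp0:2 pp1:3 pp2:2 pp3:1 pp4:1
Op 5: read(P2, v0) -> 46. No state change.
Op 6: read(P2, v2) -> 50. No state change.
Op 7: write(P1, v2, 111). refcount(pp2)=2>1 -> COPY to pp5. 6 ppages; refcounts: pp0:2 pp1:3 pp2:1 pp3:1 pp4:1 pp5:1
Op 8: write(P2, v1, 104). refcount(pp1)=3>1 -> COPY to pp6. 7 ppages; refcounts: pp0:2 pp1:2 pp2:1 pp3:1 pp4:1 pp5:1 pp6:1
Op 9: read(P1, v1) -> 31. No state change.

yes yes yes yes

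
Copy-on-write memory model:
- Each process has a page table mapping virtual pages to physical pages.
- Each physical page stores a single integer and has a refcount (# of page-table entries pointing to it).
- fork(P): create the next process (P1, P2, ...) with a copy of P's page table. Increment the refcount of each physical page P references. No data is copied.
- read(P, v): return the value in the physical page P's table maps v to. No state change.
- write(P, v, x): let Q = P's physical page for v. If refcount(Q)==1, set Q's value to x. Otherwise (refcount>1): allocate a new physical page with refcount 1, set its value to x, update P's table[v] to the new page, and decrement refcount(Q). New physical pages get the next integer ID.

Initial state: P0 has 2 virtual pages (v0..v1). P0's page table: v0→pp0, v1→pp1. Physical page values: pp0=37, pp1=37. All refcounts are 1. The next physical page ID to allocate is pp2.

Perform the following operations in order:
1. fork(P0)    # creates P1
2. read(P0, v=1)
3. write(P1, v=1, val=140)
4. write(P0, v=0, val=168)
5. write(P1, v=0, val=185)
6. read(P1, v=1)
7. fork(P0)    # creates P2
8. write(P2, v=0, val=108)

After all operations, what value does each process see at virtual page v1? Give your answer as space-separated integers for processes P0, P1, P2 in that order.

Op 1: fork(P0) -> P1. 2 ppages; refcounts: pp0:2 pp1:2
Op 2: read(P0, v1) -> 37. No state change.
Op 3: write(P1, v1, 140). refcount(pp1)=2>1 -> COPY to pp2. 3 ppages; refcounts: pp0:2 pp1:1 pp2:1
Op 4: write(P0, v0, 168). refcount(pp0)=2>1 -> COPY to pp3. 4 ppages; refcounts: pp0:1 pp1:1 pp2:1 pp3:1
Op 5: write(P1, v0, 185). refcount(pp0)=1 -> write in place. 4 ppages; refcounts: pp0:1 pp1:1 pp2:1 pp3:1
Op 6: read(P1, v1) -> 140. No state change.
Op 7: fork(P0) -> P2. 4 ppages; refcounts: pp0:1 pp1:2 pp2:1 pp3:2
Op 8: write(P2, v0, 108). refcount(pp3)=2>1 -> COPY to pp4. 5 ppages; refcounts: pp0:1 pp1:2 pp2:1 pp3:1 pp4:1
P0: v1 -> pp1 = 37
P1: v1 -> pp2 = 140
P2: v1 -> pp1 = 37

Answer: 37 140 37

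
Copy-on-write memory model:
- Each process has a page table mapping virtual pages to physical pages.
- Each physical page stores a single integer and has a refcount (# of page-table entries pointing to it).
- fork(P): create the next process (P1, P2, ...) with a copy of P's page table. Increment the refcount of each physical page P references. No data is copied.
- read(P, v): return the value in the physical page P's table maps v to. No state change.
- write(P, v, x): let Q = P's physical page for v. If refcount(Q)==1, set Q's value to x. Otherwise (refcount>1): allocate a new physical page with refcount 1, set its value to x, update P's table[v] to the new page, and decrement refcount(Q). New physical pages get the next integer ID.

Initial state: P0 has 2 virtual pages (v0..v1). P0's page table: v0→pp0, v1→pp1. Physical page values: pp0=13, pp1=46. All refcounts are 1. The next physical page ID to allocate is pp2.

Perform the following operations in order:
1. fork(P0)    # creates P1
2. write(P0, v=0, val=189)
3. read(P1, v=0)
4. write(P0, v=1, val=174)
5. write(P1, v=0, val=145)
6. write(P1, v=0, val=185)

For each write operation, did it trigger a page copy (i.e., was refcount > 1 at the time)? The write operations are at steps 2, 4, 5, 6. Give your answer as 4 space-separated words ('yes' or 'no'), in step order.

Op 1: fork(P0) -> P1. 2 ppages; refcounts: pp0:2 pp1:2
Op 2: write(P0, v0, 189). refcount(pp0)=2>1 -> COPY to pp2. 3 ppages; refcounts: pp0:1 pp1:2 pp2:1
Op 3: read(P1, v0) -> 13. No state change.
Op 4: write(P0, v1, 174). refcount(pp1)=2>1 -> COPY to pp3. 4 ppages; refcounts: pp0:1 pp1:1 pp2:1 pp3:1
Op 5: write(P1, v0, 145). refcount(pp0)=1 -> write in place. 4 ppages; refcounts: pp0:1 pp1:1 pp2:1 pp3:1
Op 6: write(P1, v0, 185). refcount(pp0)=1 -> write in place. 4 ppages; refcounts: pp0:1 pp1:1 pp2:1 pp3:1

yes yes no no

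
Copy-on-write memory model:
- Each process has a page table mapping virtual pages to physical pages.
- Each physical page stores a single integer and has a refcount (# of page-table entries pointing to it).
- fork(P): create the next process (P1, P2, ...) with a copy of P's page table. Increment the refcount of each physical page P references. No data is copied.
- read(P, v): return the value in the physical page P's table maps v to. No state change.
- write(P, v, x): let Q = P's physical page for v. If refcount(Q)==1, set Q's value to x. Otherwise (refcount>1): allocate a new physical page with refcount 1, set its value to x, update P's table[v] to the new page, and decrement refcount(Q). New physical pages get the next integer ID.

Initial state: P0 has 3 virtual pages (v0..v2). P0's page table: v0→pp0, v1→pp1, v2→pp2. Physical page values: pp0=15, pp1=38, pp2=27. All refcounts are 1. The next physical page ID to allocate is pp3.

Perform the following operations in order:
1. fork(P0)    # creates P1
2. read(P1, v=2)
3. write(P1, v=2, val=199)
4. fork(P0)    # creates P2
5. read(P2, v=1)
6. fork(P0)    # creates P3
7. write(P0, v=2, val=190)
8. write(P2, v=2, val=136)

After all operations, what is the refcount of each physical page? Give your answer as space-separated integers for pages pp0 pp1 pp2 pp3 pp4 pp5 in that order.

Answer: 4 4 1 1 1 1

Derivation:
Op 1: fork(P0) -> P1. 3 ppages; refcounts: pp0:2 pp1:2 pp2:2
Op 2: read(P1, v2) -> 27. No state change.
Op 3: write(P1, v2, 199). refcount(pp2)=2>1 -> COPY to pp3. 4 ppages; refcounts: pp0:2 pp1:2 pp2:1 pp3:1
Op 4: fork(P0) -> P2. 4 ppages; refcounts: pp0:3 pp1:3 pp2:2 pp3:1
Op 5: read(P2, v1) -> 38. No state change.
Op 6: fork(P0) -> P3. 4 ppages; refcounts: pp0:4 pp1:4 pp2:3 pp3:1
Op 7: write(P0, v2, 190). refcount(pp2)=3>1 -> COPY to pp4. 5 ppages; refcounts: pp0:4 pp1:4 pp2:2 pp3:1 pp4:1
Op 8: write(P2, v2, 136). refcount(pp2)=2>1 -> COPY to pp5. 6 ppages; refcounts: pp0:4 pp1:4 pp2:1 pp3:1 pp4:1 pp5:1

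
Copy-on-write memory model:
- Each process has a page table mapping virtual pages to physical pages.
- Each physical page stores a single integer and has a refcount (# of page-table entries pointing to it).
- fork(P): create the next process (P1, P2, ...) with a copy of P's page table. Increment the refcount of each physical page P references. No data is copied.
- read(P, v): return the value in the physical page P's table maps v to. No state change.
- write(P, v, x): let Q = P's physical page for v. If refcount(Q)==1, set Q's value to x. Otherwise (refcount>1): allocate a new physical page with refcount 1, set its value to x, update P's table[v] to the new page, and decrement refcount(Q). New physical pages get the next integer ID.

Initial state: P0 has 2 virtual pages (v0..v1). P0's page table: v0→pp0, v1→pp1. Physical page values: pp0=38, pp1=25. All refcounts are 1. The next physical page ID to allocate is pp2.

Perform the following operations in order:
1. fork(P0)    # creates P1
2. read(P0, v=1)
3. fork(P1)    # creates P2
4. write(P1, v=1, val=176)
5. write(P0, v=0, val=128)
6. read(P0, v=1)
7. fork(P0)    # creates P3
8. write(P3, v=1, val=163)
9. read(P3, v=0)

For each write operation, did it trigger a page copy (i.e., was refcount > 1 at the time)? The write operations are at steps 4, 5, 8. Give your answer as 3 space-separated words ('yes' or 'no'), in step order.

Op 1: fork(P0) -> P1. 2 ppages; refcounts: pp0:2 pp1:2
Op 2: read(P0, v1) -> 25. No state change.
Op 3: fork(P1) -> P2. 2 ppages; refcounts: pp0:3 pp1:3
Op 4: write(P1, v1, 176). refcount(pp1)=3>1 -> COPY to pp2. 3 ppages; refcounts: pp0:3 pp1:2 pp2:1
Op 5: write(P0, v0, 128). refcount(pp0)=3>1 -> COPY to pp3. 4 ppages; refcounts: pp0:2 pp1:2 pp2:1 pp3:1
Op 6: read(P0, v1) -> 25. No state change.
Op 7: fork(P0) -> P3. 4 ppages; refcounts: pp0:2 pp1:3 pp2:1 pp3:2
Op 8: write(P3, v1, 163). refcount(pp1)=3>1 -> COPY to pp4. 5 ppages; refcounts: pp0:2 pp1:2 pp2:1 pp3:2 pp4:1
Op 9: read(P3, v0) -> 128. No state change.

yes yes yes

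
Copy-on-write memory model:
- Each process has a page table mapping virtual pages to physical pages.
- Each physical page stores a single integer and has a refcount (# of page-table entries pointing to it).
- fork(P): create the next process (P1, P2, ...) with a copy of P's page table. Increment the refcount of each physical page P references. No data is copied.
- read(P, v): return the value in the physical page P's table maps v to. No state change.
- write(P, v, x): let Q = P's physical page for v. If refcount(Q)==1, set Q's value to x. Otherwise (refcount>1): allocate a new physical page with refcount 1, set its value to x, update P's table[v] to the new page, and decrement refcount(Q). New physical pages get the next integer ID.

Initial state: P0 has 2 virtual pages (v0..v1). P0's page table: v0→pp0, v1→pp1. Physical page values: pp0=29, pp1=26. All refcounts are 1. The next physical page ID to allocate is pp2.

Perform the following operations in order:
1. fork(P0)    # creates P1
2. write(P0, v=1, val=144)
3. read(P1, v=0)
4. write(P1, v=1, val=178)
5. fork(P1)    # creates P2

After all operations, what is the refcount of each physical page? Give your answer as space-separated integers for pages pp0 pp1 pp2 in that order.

Op 1: fork(P0) -> P1. 2 ppages; refcounts: pp0:2 pp1:2
Op 2: write(P0, v1, 144). refcount(pp1)=2>1 -> COPY to pp2. 3 ppages; refcounts: pp0:2 pp1:1 pp2:1
Op 3: read(P1, v0) -> 29. No state change.
Op 4: write(P1, v1, 178). refcount(pp1)=1 -> write in place. 3 ppages; refcounts: pp0:2 pp1:1 pp2:1
Op 5: fork(P1) -> P2. 3 ppages; refcounts: pp0:3 pp1:2 pp2:1

Answer: 3 2 1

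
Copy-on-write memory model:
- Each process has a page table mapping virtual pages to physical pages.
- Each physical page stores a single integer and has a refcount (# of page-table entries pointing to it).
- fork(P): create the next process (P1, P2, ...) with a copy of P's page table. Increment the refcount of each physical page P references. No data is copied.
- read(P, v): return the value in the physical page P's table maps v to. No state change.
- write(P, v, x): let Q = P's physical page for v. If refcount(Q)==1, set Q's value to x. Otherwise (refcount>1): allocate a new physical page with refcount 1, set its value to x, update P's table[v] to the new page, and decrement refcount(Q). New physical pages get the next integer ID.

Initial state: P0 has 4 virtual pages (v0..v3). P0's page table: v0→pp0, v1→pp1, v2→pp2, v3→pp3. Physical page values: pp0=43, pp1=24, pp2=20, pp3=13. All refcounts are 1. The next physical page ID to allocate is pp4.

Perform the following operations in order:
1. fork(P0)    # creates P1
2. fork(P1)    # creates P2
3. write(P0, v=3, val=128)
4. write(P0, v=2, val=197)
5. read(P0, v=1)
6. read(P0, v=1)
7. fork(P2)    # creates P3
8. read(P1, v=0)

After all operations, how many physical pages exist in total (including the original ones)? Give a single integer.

Op 1: fork(P0) -> P1. 4 ppages; refcounts: pp0:2 pp1:2 pp2:2 pp3:2
Op 2: fork(P1) -> P2. 4 ppages; refcounts: pp0:3 pp1:3 pp2:3 pp3:3
Op 3: write(P0, v3, 128). refcount(pp3)=3>1 -> COPY to pp4. 5 ppages; refcounts: pp0:3 pp1:3 pp2:3 pp3:2 pp4:1
Op 4: write(P0, v2, 197). refcount(pp2)=3>1 -> COPY to pp5. 6 ppages; refcounts: pp0:3 pp1:3 pp2:2 pp3:2 pp4:1 pp5:1
Op 5: read(P0, v1) -> 24. No state change.
Op 6: read(P0, v1) -> 24. No state change.
Op 7: fork(P2) -> P3. 6 ppages; refcounts: pp0:4 pp1:4 pp2:3 pp3:3 pp4:1 pp5:1
Op 8: read(P1, v0) -> 43. No state change.

Answer: 6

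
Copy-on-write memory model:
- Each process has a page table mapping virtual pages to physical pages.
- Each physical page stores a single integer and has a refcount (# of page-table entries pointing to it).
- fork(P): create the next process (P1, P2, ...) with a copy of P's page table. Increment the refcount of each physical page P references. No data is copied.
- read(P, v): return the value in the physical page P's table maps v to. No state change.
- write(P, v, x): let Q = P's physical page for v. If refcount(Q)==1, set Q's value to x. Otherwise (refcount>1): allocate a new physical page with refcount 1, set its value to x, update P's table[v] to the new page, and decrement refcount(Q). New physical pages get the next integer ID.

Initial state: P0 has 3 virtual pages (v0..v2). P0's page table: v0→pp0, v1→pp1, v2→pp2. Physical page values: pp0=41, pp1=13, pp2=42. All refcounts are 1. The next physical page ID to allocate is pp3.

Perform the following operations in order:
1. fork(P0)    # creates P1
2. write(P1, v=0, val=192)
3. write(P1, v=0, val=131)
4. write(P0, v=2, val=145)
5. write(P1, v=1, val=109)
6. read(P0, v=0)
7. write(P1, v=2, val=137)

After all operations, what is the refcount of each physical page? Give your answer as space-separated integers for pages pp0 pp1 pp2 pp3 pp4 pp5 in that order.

Op 1: fork(P0) -> P1. 3 ppages; refcounts: pp0:2 pp1:2 pp2:2
Op 2: write(P1, v0, 192). refcount(pp0)=2>1 -> COPY to pp3. 4 ppages; refcounts: pp0:1 pp1:2 pp2:2 pp3:1
Op 3: write(P1, v0, 131). refcount(pp3)=1 -> write in place. 4 ppages; refcounts: pp0:1 pp1:2 pp2:2 pp3:1
Op 4: write(P0, v2, 145). refcount(pp2)=2>1 -> COPY to pp4. 5 ppages; refcounts: pp0:1 pp1:2 pp2:1 pp3:1 pp4:1
Op 5: write(P1, v1, 109). refcount(pp1)=2>1 -> COPY to pp5. 6 ppages; refcounts: pp0:1 pp1:1 pp2:1 pp3:1 pp4:1 pp5:1
Op 6: read(P0, v0) -> 41. No state change.
Op 7: write(P1, v2, 137). refcount(pp2)=1 -> write in place. 6 ppages; refcounts: pp0:1 pp1:1 pp2:1 pp3:1 pp4:1 pp5:1

Answer: 1 1 1 1 1 1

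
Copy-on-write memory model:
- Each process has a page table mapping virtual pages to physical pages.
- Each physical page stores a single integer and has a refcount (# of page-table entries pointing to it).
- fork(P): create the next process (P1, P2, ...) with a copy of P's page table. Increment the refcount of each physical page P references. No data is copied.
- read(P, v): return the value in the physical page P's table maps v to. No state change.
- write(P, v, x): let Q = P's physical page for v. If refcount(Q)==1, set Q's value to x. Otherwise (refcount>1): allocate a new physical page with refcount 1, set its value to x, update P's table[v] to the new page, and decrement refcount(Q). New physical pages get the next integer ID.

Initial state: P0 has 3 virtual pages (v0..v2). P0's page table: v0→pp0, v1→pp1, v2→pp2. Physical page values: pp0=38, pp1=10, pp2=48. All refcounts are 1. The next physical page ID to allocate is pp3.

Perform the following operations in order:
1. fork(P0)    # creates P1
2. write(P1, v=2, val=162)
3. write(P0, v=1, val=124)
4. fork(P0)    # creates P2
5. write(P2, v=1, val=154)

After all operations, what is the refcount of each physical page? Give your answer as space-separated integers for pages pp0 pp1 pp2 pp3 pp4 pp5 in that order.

Op 1: fork(P0) -> P1. 3 ppages; refcounts: pp0:2 pp1:2 pp2:2
Op 2: write(P1, v2, 162). refcount(pp2)=2>1 -> COPY to pp3. 4 ppages; refcounts: pp0:2 pp1:2 pp2:1 pp3:1
Op 3: write(P0, v1, 124). refcount(pp1)=2>1 -> COPY to pp4. 5 ppages; refcounts: pp0:2 pp1:1 pp2:1 pp3:1 pp4:1
Op 4: fork(P0) -> P2. 5 ppages; refcounts: pp0:3 pp1:1 pp2:2 pp3:1 pp4:2
Op 5: write(P2, v1, 154). refcount(pp4)=2>1 -> COPY to pp5. 6 ppages; refcounts: pp0:3 pp1:1 pp2:2 pp3:1 pp4:1 pp5:1

Answer: 3 1 2 1 1 1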